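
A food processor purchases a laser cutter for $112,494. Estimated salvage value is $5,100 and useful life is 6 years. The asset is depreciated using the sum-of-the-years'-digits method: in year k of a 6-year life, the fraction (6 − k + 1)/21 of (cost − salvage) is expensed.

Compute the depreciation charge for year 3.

$20,456

Depreciable base = $112,494 − $5,100 = $107,394.
Sum of the years' digits = 6+5+4+3+2+1 = 21.
Year 1: $107,394 × 6/21 = $30,684. Book value $81,810.
Year 2: $107,394 × 5/21 = $25,570. Book value $56,240.
Year 3: $107,394 × 4/21 = $20,456. Book value $35,784.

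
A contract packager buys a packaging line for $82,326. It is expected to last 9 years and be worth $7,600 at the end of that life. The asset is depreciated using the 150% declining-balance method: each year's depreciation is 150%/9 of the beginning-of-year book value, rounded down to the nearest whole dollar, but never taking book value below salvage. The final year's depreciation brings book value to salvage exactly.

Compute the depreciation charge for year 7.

Depreciable base = $82,326 − $7,600 = $74,726.
Year 1: ⌊$82,326 × 150%/9⌋ = $13,721. Book value $68,605.
Year 2: ⌊$68,605 × 150%/9⌋ = $11,434. Book value $57,171.
Year 3: ⌊$57,171 × 150%/9⌋ = $9,528. Book value $47,643.
Year 4: ⌊$47,643 × 150%/9⌋ = $7,940. Book value $39,703.
Year 5: ⌊$39,703 × 150%/9⌋ = $6,617. Book value $33,086.
Year 6: ⌊$33,086 × 150%/9⌋ = $5,514. Book value $27,572.
Year 7: ⌊$27,572 × 150%/9⌋ = $4,595. Book value $22,977.

$4,595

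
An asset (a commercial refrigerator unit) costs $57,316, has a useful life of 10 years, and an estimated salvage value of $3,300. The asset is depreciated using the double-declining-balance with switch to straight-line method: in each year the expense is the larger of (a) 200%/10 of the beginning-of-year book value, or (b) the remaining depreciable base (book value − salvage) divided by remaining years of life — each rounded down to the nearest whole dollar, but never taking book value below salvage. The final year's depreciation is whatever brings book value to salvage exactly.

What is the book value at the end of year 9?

Depreciable base = $57,316 − $3,300 = $54,016.
Year 1: DB = ⌊$57,316 × 200%/10⌋ = $11,463; SL = ⌊$54,016/10⌋ = $5,401 → take DB $11,463. Book value $45,853.
Year 2: DB = ⌊$45,853 × 200%/10⌋ = $9,170; SL = ⌊$42,553/9⌋ = $4,728 → take DB $9,170. Book value $36,683.
Year 3: DB = ⌊$36,683 × 200%/10⌋ = $7,336; SL = ⌊$33,383/8⌋ = $4,172 → take DB $7,336. Book value $29,347.
Year 4: DB = ⌊$29,347 × 200%/10⌋ = $5,869; SL = ⌊$26,047/7⌋ = $3,721 → take DB $5,869. Book value $23,478.
Year 5: DB = ⌊$23,478 × 200%/10⌋ = $4,695; SL = ⌊$20,178/6⌋ = $3,363 → take DB $4,695. Book value $18,783.
Year 6: DB = ⌊$18,783 × 200%/10⌋ = $3,756; SL = ⌊$15,483/5⌋ = $3,096 → take DB $3,756. Book value $15,027.
Year 7: DB = ⌊$15,027 × 200%/10⌋ = $3,005; SL = ⌊$11,727/4⌋ = $2,931 → take DB $3,005. Book value $12,022.
Year 8: DB = ⌊$12,022 × 200%/10⌋ = $2,404; SL = ⌊$8,722/3⌋ = $2,907 → take SL $2,907. Book value $9,115.
Year 9: DB = ⌊$9,115 × 200%/10⌋ = $1,823; SL = ⌊$5,815/2⌋ = $2,907 → take SL $2,907. Book value $6,208.

$6,208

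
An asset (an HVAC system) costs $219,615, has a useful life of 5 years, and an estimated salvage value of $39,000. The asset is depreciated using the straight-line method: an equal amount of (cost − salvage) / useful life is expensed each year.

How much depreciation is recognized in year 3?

Depreciable base = $219,615 − $39,000 = $180,615.
Annual expense = $180,615 / 5 = $36,123.

$36,123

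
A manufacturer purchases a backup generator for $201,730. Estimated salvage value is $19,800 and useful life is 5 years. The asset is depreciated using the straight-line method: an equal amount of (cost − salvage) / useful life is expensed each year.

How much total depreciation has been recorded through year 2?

Depreciable base = $201,730 − $19,800 = $181,930.
Annual expense = $181,930 / 5 = $36,386.
End of year 1: book value $165,344.
End of year 2: book value $128,958.
Accumulated through year 2 = $201,730 − $128,958 = $72,772.

$72,772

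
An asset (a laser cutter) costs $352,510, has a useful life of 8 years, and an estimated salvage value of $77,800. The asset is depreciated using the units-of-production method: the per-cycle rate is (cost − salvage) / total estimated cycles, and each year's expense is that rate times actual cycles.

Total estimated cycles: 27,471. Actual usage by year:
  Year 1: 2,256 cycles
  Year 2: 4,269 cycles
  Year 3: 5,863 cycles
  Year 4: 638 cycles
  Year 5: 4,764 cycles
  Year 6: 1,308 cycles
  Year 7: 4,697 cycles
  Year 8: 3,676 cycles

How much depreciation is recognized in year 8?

$36,760

Depreciable base = $352,510 − $77,800 = $274,710.
Rate = $274,710 / 27,471 cycles = $10 per cycle.
Year 1: 2,256 × $10 = $22,560. Book value $329,950.
Year 2: 4,269 × $10 = $42,690. Book value $287,260.
Year 3: 5,863 × $10 = $58,630. Book value $228,630.
Year 4: 638 × $10 = $6,380. Book value $222,250.
Year 5: 4,764 × $10 = $47,640. Book value $174,610.
Year 6: 1,308 × $10 = $13,080. Book value $161,530.
Year 7: 4,697 × $10 = $46,970. Book value $114,560.
Year 8: 3,676 × $10 = $36,760. Book value $77,800.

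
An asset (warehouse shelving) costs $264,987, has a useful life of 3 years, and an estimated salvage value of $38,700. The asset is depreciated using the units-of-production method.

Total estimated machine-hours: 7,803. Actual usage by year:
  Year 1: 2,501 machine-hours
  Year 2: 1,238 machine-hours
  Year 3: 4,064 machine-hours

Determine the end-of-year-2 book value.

$156,556

Depreciable base = $264,987 − $38,700 = $226,287.
Rate = $226,287 / 7,803 machine-hours = $29 per machine-hour.
Year 1: 2,501 × $29 = $72,529. Book value $192,458.
Year 2: 1,238 × $29 = $35,902. Book value $156,556.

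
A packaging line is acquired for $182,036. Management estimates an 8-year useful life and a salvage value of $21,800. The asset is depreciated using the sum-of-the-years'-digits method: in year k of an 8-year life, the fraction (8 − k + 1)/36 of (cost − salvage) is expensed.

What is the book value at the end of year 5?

$48,506

Depreciable base = $182,036 − $21,800 = $160,236.
Sum of the years' digits = 8+7+6+5+4+3+2+1 = 36.
Year 1: $160,236 × 8/36 = $35,608. Book value $146,428.
Year 2: $160,236 × 7/36 = $31,157. Book value $115,271.
Year 3: $160,236 × 6/36 = $26,706. Book value $88,565.
Year 4: $160,236 × 5/36 = $22,255. Book value $66,310.
Year 5: $160,236 × 4/36 = $17,804. Book value $48,506.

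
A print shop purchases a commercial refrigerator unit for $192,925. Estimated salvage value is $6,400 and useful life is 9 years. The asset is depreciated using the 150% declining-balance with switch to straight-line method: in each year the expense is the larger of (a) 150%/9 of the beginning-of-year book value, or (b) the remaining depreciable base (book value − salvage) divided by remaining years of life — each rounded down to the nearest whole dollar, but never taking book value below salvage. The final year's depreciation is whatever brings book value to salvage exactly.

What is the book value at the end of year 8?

Depreciable base = $192,925 − $6,400 = $186,525.
Year 1: DB = ⌊$192,925 × 150%/9⌋ = $32,154; SL = ⌊$186,525/9⌋ = $20,725 → take DB $32,154. Book value $160,771.
Year 2: DB = ⌊$160,771 × 150%/9⌋ = $26,795; SL = ⌊$154,371/8⌋ = $19,296 → take DB $26,795. Book value $133,976.
Year 3: DB = ⌊$133,976 × 150%/9⌋ = $22,329; SL = ⌊$127,576/7⌋ = $18,225 → take DB $22,329. Book value $111,647.
Year 4: DB = ⌊$111,647 × 150%/9⌋ = $18,607; SL = ⌊$105,247/6⌋ = $17,541 → take DB $18,607. Book value $93,040.
Year 5: DB = ⌊$93,040 × 150%/9⌋ = $15,506; SL = ⌊$86,640/5⌋ = $17,328 → take SL $17,328. Book value $75,712.
Year 6: DB = ⌊$75,712 × 150%/9⌋ = $12,618; SL = ⌊$69,312/4⌋ = $17,328 → take SL $17,328. Book value $58,384.
Year 7: DB = ⌊$58,384 × 150%/9⌋ = $9,730; SL = ⌊$51,984/3⌋ = $17,328 → take SL $17,328. Book value $41,056.
Year 8: DB = ⌊$41,056 × 150%/9⌋ = $6,842; SL = ⌊$34,656/2⌋ = $17,328 → take SL $17,328. Book value $23,728.

$23,728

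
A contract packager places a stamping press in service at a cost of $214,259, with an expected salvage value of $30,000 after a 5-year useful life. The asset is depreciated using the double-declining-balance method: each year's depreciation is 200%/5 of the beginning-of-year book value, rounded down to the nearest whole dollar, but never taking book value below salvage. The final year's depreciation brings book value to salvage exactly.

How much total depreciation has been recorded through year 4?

$184,259

Depreciable base = $214,259 − $30,000 = $184,259.
Year 1: ⌊$214,259 × 200%/5⌋ = $85,703. Book value $128,556.
Year 2: ⌊$128,556 × 200%/5⌋ = $51,422. Book value $77,134.
Year 3: ⌊$77,134 × 200%/5⌋ = $30,853. Book value $46,281.
Year 4: ⌊$46,281 × 200%/5⌋ = $18,512, capped at $16,281. Book value $30,000.
Accumulated through year 4 = $214,259 − $30,000 = $184,259.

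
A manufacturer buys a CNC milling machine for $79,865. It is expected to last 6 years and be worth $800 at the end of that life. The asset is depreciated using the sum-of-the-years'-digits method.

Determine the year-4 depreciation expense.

$11,295

Depreciable base = $79,865 − $800 = $79,065.
Sum of the years' digits = 6+5+4+3+2+1 = 21.
Year 1: $79,065 × 6/21 = $22,590. Book value $57,275.
Year 2: $79,065 × 5/21 = $18,825. Book value $38,450.
Year 3: $79,065 × 4/21 = $15,060. Book value $23,390.
Year 4: $79,065 × 3/21 = $11,295. Book value $12,095.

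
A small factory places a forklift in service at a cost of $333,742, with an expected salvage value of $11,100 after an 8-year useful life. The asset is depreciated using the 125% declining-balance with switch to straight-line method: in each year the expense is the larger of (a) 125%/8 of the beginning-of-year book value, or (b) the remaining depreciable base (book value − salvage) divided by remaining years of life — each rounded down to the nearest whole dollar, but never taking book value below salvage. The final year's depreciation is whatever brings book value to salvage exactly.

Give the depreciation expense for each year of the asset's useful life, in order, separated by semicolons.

$52,147; $43,999; $37,749; $37,749; $37,749; $37,749; $37,750; $37,750

Depreciable base = $333,742 − $11,100 = $322,642.
Year 1: DB = ⌊$333,742 × 125%/8⌋ = $52,147; SL = ⌊$322,642/8⌋ = $40,330 → take DB $52,147. Book value $281,595.
Year 2: DB = ⌊$281,595 × 125%/8⌋ = $43,999; SL = ⌊$270,495/7⌋ = $38,642 → take DB $43,999. Book value $237,596.
Year 3: DB = ⌊$237,596 × 125%/8⌋ = $37,124; SL = ⌊$226,496/6⌋ = $37,749 → take SL $37,749. Book value $199,847.
Year 4: DB = ⌊$199,847 × 125%/8⌋ = $31,226; SL = ⌊$188,747/5⌋ = $37,749 → take SL $37,749. Book value $162,098.
Year 5: DB = ⌊$162,098 × 125%/8⌋ = $25,327; SL = ⌊$150,998/4⌋ = $37,749 → take SL $37,749. Book value $124,349.
Year 6: DB = ⌊$124,349 × 125%/8⌋ = $19,429; SL = ⌊$113,249/3⌋ = $37,749 → take SL $37,749. Book value $86,600.
Year 7: DB = ⌊$86,600 × 125%/8⌋ = $13,531; SL = ⌊$75,500/2⌋ = $37,750 → take SL $37,750. Book value $48,850.
Year 8 (final): $48,850 − $11,100 = $37,750. Book value $11,100.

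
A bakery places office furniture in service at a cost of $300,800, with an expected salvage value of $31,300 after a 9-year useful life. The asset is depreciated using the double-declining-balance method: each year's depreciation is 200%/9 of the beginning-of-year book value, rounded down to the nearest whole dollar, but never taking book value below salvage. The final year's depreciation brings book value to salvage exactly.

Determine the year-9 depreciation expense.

$8,984

Depreciable base = $300,800 − $31,300 = $269,500.
Year 1: ⌊$300,800 × 200%/9⌋ = $66,844. Book value $233,956.
Year 2: ⌊$233,956 × 200%/9⌋ = $51,990. Book value $181,966.
Year 3: ⌊$181,966 × 200%/9⌋ = $40,436. Book value $141,530.
Year 4: ⌊$141,530 × 200%/9⌋ = $31,451. Book value $110,079.
Year 5: ⌊$110,079 × 200%/9⌋ = $24,462. Book value $85,617.
Year 6: ⌊$85,617 × 200%/9⌋ = $19,026. Book value $66,591.
Year 7: ⌊$66,591 × 200%/9⌋ = $14,798. Book value $51,793.
Year 8: ⌊$51,793 × 200%/9⌋ = $11,509. Book value $40,284.
Year 9 (final): $40,284 − $31,300 = $8,984. Book value $31,300.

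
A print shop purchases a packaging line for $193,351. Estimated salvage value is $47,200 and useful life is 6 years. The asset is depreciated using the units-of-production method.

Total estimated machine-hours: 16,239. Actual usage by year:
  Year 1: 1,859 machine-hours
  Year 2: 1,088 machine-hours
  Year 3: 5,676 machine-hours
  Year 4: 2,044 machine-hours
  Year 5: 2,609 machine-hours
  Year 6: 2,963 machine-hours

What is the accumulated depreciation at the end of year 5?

Depreciable base = $193,351 − $47,200 = $146,151.
Rate = $146,151 / 16,239 machine-hours = $9 per machine-hour.
Year 1: 1,859 × $9 = $16,731. Book value $176,620.
Year 2: 1,088 × $9 = $9,792. Book value $166,828.
Year 3: 5,676 × $9 = $51,084. Book value $115,744.
Year 4: 2,044 × $9 = $18,396. Book value $97,348.
Year 5: 2,609 × $9 = $23,481. Book value $73,867.
Accumulated through year 5 = $193,351 − $73,867 = $119,484.

$119,484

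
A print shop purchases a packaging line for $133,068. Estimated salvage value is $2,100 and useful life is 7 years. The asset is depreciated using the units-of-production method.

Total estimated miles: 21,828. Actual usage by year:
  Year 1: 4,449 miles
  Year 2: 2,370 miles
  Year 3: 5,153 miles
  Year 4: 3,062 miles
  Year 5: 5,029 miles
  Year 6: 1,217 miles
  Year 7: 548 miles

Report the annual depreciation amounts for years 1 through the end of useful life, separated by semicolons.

Depreciable base = $133,068 − $2,100 = $130,968.
Rate = $130,968 / 21,828 miles = $6 per mile.
Year 1: 4,449 × $6 = $26,694. Book value $106,374.
Year 2: 2,370 × $6 = $14,220. Book value $92,154.
Year 3: 5,153 × $6 = $30,918. Book value $61,236.
Year 4: 3,062 × $6 = $18,372. Book value $42,864.
Year 5: 5,029 × $6 = $30,174. Book value $12,690.
Year 6: 1,217 × $6 = $7,302. Book value $5,388.
Year 7: 548 × $6 = $3,288. Book value $2,100.

$26,694; $14,220; $30,918; $18,372; $30,174; $7,302; $3,288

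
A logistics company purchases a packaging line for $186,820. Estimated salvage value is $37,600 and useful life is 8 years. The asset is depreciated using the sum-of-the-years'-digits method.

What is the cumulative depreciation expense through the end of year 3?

Depreciable base = $186,820 − $37,600 = $149,220.
Sum of the years' digits = 8+7+6+5+4+3+2+1 = 36.
Year 1: $149,220 × 8/36 = $33,160. Book value $153,660.
Year 2: $149,220 × 7/36 = $29,015. Book value $124,645.
Year 3: $149,220 × 6/36 = $24,870. Book value $99,775.
Accumulated through year 3 = $186,820 − $99,775 = $87,045.

$87,045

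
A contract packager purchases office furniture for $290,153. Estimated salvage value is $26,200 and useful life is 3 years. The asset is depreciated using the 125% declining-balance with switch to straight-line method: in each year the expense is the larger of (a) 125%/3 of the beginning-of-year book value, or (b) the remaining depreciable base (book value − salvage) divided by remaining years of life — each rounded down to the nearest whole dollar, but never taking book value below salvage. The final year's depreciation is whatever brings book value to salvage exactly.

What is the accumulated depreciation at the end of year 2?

Depreciable base = $290,153 − $26,200 = $263,953.
Year 1: DB = ⌊$290,153 × 125%/3⌋ = $120,897; SL = ⌊$263,953/3⌋ = $87,984 → take DB $120,897. Book value $169,256.
Year 2: DB = ⌊$169,256 × 125%/3⌋ = $70,523; SL = ⌊$143,056/2⌋ = $71,528 → take SL $71,528. Book value $97,728.
Accumulated through year 2 = $290,153 − $97,728 = $192,425.

$192,425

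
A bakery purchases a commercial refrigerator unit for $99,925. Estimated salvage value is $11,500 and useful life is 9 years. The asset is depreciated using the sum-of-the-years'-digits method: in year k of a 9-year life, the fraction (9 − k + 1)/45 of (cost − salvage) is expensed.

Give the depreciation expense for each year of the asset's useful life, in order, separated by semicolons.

Depreciable base = $99,925 − $11,500 = $88,425.
Sum of the years' digits = 9+8+7+6+5+4+3+2+1 = 45.
Year 1: $88,425 × 9/45 = $17,685. Book value $82,240.
Year 2: $88,425 × 8/45 = $15,720. Book value $66,520.
Year 3: $88,425 × 7/45 = $13,755. Book value $52,765.
Year 4: $88,425 × 6/45 = $11,790. Book value $40,975.
Year 5: $88,425 × 5/45 = $9,825. Book value $31,150.
Year 6: $88,425 × 4/45 = $7,860. Book value $23,290.
Year 7: $88,425 × 3/45 = $5,895. Book value $17,395.
Year 8: $88,425 × 2/45 = $3,930. Book value $13,465.
Year 9: $88,425 × 1/45 = $1,965. Book value $11,500.

$17,685; $15,720; $13,755; $11,790; $9,825; $7,860; $5,895; $3,930; $1,965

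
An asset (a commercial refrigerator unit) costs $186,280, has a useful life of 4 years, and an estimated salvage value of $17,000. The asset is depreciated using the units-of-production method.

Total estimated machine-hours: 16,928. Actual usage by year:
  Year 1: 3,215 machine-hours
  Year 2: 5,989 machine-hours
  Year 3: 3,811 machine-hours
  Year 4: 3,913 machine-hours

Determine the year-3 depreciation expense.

Depreciable base = $186,280 − $17,000 = $169,280.
Rate = $169,280 / 16,928 machine-hours = $10 per machine-hour.
Year 1: 3,215 × $10 = $32,150. Book value $154,130.
Year 2: 5,989 × $10 = $59,890. Book value $94,240.
Year 3: 3,811 × $10 = $38,110. Book value $56,130.

$38,110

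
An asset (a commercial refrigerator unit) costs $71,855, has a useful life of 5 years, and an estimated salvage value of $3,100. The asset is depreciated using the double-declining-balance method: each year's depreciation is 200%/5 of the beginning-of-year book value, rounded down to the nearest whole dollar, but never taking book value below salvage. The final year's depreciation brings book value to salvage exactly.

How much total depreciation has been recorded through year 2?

$45,987

Depreciable base = $71,855 − $3,100 = $68,755.
Year 1: ⌊$71,855 × 200%/5⌋ = $28,742. Book value $43,113.
Year 2: ⌊$43,113 × 200%/5⌋ = $17,245. Book value $25,868.
Accumulated through year 2 = $71,855 − $25,868 = $45,987.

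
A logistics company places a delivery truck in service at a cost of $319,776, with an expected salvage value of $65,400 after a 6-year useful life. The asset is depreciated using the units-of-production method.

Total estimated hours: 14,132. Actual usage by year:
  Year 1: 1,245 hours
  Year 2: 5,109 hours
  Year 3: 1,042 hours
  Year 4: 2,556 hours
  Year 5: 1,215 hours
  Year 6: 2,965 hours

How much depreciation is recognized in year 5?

Depreciable base = $319,776 − $65,400 = $254,376.
Rate = $254,376 / 14,132 hours = $18 per hour.
Year 1: 1,245 × $18 = $22,410. Book value $297,366.
Year 2: 5,109 × $18 = $91,962. Book value $205,404.
Year 3: 1,042 × $18 = $18,756. Book value $186,648.
Year 4: 2,556 × $18 = $46,008. Book value $140,640.
Year 5: 1,215 × $18 = $21,870. Book value $118,770.

$21,870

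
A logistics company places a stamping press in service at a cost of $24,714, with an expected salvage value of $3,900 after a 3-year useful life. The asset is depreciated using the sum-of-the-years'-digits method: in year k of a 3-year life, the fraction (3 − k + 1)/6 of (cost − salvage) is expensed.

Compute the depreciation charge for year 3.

$3,469

Depreciable base = $24,714 − $3,900 = $20,814.
Sum of the years' digits = 3+2+1 = 6.
Year 1: $20,814 × 3/6 = $10,407. Book value $14,307.
Year 2: $20,814 × 2/6 = $6,938. Book value $7,369.
Year 3: $20,814 × 1/6 = $3,469. Book value $3,900.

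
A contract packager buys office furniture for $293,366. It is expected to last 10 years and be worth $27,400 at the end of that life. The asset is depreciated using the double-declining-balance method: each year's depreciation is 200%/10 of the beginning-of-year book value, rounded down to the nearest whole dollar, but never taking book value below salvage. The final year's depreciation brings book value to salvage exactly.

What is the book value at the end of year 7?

$61,525

Depreciable base = $293,366 − $27,400 = $265,966.
Year 1: ⌊$293,366 × 200%/10⌋ = $58,673. Book value $234,693.
Year 2: ⌊$234,693 × 200%/10⌋ = $46,938. Book value $187,755.
Year 3: ⌊$187,755 × 200%/10⌋ = $37,551. Book value $150,204.
Year 4: ⌊$150,204 × 200%/10⌋ = $30,040. Book value $120,164.
Year 5: ⌊$120,164 × 200%/10⌋ = $24,032. Book value $96,132.
Year 6: ⌊$96,132 × 200%/10⌋ = $19,226. Book value $76,906.
Year 7: ⌊$76,906 × 200%/10⌋ = $15,381. Book value $61,525.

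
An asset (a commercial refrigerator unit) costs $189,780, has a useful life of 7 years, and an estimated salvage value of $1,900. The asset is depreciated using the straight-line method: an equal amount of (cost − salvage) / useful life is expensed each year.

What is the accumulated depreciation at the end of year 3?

$80,520

Depreciable base = $189,780 − $1,900 = $187,880.
Annual expense = $187,880 / 7 = $26,840.
End of year 1: book value $162,940.
End of year 2: book value $136,100.
End of year 3: book value $109,260.
Accumulated through year 3 = $189,780 − $109,260 = $80,520.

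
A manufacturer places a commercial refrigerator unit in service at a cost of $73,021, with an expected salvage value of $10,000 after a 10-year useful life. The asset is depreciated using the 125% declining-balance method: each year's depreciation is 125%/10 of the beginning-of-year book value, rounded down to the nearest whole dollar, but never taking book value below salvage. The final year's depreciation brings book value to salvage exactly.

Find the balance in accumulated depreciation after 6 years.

$40,247

Depreciable base = $73,021 − $10,000 = $63,021.
Year 1: ⌊$73,021 × 125%/10⌋ = $9,127. Book value $63,894.
Year 2: ⌊$63,894 × 125%/10⌋ = $7,986. Book value $55,908.
Year 3: ⌊$55,908 × 125%/10⌋ = $6,988. Book value $48,920.
Year 4: ⌊$48,920 × 125%/10⌋ = $6,115. Book value $42,805.
Year 5: ⌊$42,805 × 125%/10⌋ = $5,350. Book value $37,455.
Year 6: ⌊$37,455 × 125%/10⌋ = $4,681. Book value $32,774.
Accumulated through year 6 = $73,021 − $32,774 = $40,247.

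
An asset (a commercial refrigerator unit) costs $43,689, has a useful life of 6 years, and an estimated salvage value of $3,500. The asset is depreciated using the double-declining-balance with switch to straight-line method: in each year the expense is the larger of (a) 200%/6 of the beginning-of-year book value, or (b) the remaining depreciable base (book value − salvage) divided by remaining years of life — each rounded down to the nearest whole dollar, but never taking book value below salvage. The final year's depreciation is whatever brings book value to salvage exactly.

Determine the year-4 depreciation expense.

Depreciable base = $43,689 − $3,500 = $40,189.
Year 1: DB = ⌊$43,689 × 200%/6⌋ = $14,563; SL = ⌊$40,189/6⌋ = $6,698 → take DB $14,563. Book value $29,126.
Year 2: DB = ⌊$29,126 × 200%/6⌋ = $9,708; SL = ⌊$25,626/5⌋ = $5,125 → take DB $9,708. Book value $19,418.
Year 3: DB = ⌊$19,418 × 200%/6⌋ = $6,472; SL = ⌊$15,918/4⌋ = $3,979 → take DB $6,472. Book value $12,946.
Year 4: DB = ⌊$12,946 × 200%/6⌋ = $4,315; SL = ⌊$9,446/3⌋ = $3,148 → take DB $4,315. Book value $8,631.

$4,315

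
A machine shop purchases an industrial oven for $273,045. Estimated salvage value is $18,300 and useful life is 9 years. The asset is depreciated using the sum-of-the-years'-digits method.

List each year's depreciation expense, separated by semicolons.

Depreciable base = $273,045 − $18,300 = $254,745.
Sum of the years' digits = 9+8+7+6+5+4+3+2+1 = 45.
Year 1: $254,745 × 9/45 = $50,949. Book value $222,096.
Year 2: $254,745 × 8/45 = $45,288. Book value $176,808.
Year 3: $254,745 × 7/45 = $39,627. Book value $137,181.
Year 4: $254,745 × 6/45 = $33,966. Book value $103,215.
Year 5: $254,745 × 5/45 = $28,305. Book value $74,910.
Year 6: $254,745 × 4/45 = $22,644. Book value $52,266.
Year 7: $254,745 × 3/45 = $16,983. Book value $35,283.
Year 8: $254,745 × 2/45 = $11,322. Book value $23,961.
Year 9: $254,745 × 1/45 = $5,661. Book value $18,300.

$50,949; $45,288; $39,627; $33,966; $28,305; $22,644; $16,983; $11,322; $5,661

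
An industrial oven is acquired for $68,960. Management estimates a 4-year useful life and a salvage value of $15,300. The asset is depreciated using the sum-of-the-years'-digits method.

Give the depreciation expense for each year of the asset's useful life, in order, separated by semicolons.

Depreciable base = $68,960 − $15,300 = $53,660.
Sum of the years' digits = 4+3+2+1 = 10.
Year 1: $53,660 × 4/10 = $21,464. Book value $47,496.
Year 2: $53,660 × 3/10 = $16,098. Book value $31,398.
Year 3: $53,660 × 2/10 = $10,732. Book value $20,666.
Year 4: $53,660 × 1/10 = $5,366. Book value $15,300.

$21,464; $16,098; $10,732; $5,366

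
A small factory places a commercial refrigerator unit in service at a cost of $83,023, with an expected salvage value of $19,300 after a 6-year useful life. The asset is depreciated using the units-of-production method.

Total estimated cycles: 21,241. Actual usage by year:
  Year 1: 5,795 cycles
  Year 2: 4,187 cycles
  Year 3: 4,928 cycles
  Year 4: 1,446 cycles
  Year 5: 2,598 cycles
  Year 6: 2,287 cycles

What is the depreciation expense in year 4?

Depreciable base = $83,023 − $19,300 = $63,723.
Rate = $63,723 / 21,241 cycles = $3 per cycle.
Year 1: 5,795 × $3 = $17,385. Book value $65,638.
Year 2: 4,187 × $3 = $12,561. Book value $53,077.
Year 3: 4,928 × $3 = $14,784. Book value $38,293.
Year 4: 1,446 × $3 = $4,338. Book value $33,955.

$4,338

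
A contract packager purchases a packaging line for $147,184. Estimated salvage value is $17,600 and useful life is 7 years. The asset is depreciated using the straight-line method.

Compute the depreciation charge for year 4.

Depreciable base = $147,184 − $17,600 = $129,584.
Annual expense = $129,584 / 7 = $18,512.

$18,512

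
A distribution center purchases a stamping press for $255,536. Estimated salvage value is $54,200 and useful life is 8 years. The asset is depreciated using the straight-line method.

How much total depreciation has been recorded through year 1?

$25,167

Depreciable base = $255,536 − $54,200 = $201,336.
Annual expense = $201,336 / 8 = $25,167.
End of year 1: book value $230,369.
Accumulated through year 1 = $255,536 − $230,369 = $25,167.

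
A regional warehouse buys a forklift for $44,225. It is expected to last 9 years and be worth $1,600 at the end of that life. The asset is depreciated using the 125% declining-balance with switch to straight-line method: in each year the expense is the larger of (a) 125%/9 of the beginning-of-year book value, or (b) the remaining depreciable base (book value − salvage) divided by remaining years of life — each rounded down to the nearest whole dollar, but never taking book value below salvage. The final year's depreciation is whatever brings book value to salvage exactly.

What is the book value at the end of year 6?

Depreciable base = $44,225 − $1,600 = $42,625.
Year 1: DB = ⌊$44,225 × 125%/9⌋ = $6,142; SL = ⌊$42,625/9⌋ = $4,736 → take DB $6,142. Book value $38,083.
Year 2: DB = ⌊$38,083 × 125%/9⌋ = $5,289; SL = ⌊$36,483/8⌋ = $4,560 → take DB $5,289. Book value $32,794.
Year 3: DB = ⌊$32,794 × 125%/9⌋ = $4,554; SL = ⌊$31,194/7⌋ = $4,456 → take DB $4,554. Book value $28,240.
Year 4: DB = ⌊$28,240 × 125%/9⌋ = $3,922; SL = ⌊$26,640/6⌋ = $4,440 → take SL $4,440. Book value $23,800.
Year 5: DB = ⌊$23,800 × 125%/9⌋ = $3,305; SL = ⌊$22,200/5⌋ = $4,440 → take SL $4,440. Book value $19,360.
Year 6: DB = ⌊$19,360 × 125%/9⌋ = $2,688; SL = ⌊$17,760/4⌋ = $4,440 → take SL $4,440. Book value $14,920.

$14,920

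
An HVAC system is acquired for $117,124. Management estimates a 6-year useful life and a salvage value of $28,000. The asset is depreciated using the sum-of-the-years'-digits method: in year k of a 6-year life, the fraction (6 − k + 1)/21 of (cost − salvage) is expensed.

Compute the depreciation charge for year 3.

Depreciable base = $117,124 − $28,000 = $89,124.
Sum of the years' digits = 6+5+4+3+2+1 = 21.
Year 1: $89,124 × 6/21 = $25,464. Book value $91,660.
Year 2: $89,124 × 5/21 = $21,220. Book value $70,440.
Year 3: $89,124 × 4/21 = $16,976. Book value $53,464.

$16,976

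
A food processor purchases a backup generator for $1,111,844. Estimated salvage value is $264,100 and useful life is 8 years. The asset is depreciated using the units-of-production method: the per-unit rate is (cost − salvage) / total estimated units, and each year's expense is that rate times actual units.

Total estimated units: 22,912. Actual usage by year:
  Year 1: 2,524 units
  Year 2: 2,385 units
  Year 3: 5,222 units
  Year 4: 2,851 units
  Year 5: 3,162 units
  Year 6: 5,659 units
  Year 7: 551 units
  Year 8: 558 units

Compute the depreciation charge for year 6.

$209,383

Depreciable base = $1,111,844 − $264,100 = $847,744.
Rate = $847,744 / 22,912 units = $37 per unit.
Year 1: 2,524 × $37 = $93,388. Book value $1,018,456.
Year 2: 2,385 × $37 = $88,245. Book value $930,211.
Year 3: 5,222 × $37 = $193,214. Book value $736,997.
Year 4: 2,851 × $37 = $105,487. Book value $631,510.
Year 5: 3,162 × $37 = $116,994. Book value $514,516.
Year 6: 5,659 × $37 = $209,383. Book value $305,133.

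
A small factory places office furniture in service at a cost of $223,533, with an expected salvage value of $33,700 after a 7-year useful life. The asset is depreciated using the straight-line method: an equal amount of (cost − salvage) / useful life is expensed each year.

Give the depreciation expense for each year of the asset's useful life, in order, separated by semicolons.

$27,119; $27,119; $27,119; $27,119; $27,119; $27,119; $27,119

Depreciable base = $223,533 − $33,700 = $189,833.
Annual expense = $189,833 / 7 = $27,119.
End of year 1: book value $196,414.
End of year 2: book value $169,295.
End of year 3: book value $142,176.
End of year 4: book value $115,057.
End of year 5: book value $87,938.
End of year 6: book value $60,819.
End of year 7: book value $33,700.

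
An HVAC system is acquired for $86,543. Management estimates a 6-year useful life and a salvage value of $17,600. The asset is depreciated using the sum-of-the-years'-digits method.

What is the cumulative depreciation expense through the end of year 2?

$36,113

Depreciable base = $86,543 − $17,600 = $68,943.
Sum of the years' digits = 6+5+4+3+2+1 = 21.
Year 1: $68,943 × 6/21 = $19,698. Book value $66,845.
Year 2: $68,943 × 5/21 = $16,415. Book value $50,430.
Accumulated through year 2 = $86,543 − $50,430 = $36,113.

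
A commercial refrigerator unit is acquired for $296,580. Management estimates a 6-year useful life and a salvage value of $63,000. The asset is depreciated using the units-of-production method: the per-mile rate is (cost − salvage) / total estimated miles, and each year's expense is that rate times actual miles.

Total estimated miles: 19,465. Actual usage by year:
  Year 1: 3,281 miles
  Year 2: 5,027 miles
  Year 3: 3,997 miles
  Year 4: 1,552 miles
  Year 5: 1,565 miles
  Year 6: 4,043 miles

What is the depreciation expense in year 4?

$18,624

Depreciable base = $296,580 − $63,000 = $233,580.
Rate = $233,580 / 19,465 miles = $12 per mile.
Year 1: 3,281 × $12 = $39,372. Book value $257,208.
Year 2: 5,027 × $12 = $60,324. Book value $196,884.
Year 3: 3,997 × $12 = $47,964. Book value $148,920.
Year 4: 1,552 × $12 = $18,624. Book value $130,296.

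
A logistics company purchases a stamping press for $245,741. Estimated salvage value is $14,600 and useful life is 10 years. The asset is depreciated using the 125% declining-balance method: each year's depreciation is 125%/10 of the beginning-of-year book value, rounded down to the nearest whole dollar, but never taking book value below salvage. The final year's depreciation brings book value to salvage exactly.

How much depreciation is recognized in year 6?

Depreciable base = $245,741 − $14,600 = $231,141.
Year 1: ⌊$245,741 × 125%/10⌋ = $30,717. Book value $215,024.
Year 2: ⌊$215,024 × 125%/10⌋ = $26,878. Book value $188,146.
Year 3: ⌊$188,146 × 125%/10⌋ = $23,518. Book value $164,628.
Year 4: ⌊$164,628 × 125%/10⌋ = $20,578. Book value $144,050.
Year 5: ⌊$144,050 × 125%/10⌋ = $18,006. Book value $126,044.
Year 6: ⌊$126,044 × 125%/10⌋ = $15,755. Book value $110,289.

$15,755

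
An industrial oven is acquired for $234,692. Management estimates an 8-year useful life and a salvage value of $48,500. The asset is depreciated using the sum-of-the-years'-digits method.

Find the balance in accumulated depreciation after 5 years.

$155,160

Depreciable base = $234,692 − $48,500 = $186,192.
Sum of the years' digits = 8+7+6+5+4+3+2+1 = 36.
Year 1: $186,192 × 8/36 = $41,376. Book value $193,316.
Year 2: $186,192 × 7/36 = $36,204. Book value $157,112.
Year 3: $186,192 × 6/36 = $31,032. Book value $126,080.
Year 4: $186,192 × 5/36 = $25,860. Book value $100,220.
Year 5: $186,192 × 4/36 = $20,688. Book value $79,532.
Accumulated through year 5 = $234,692 − $79,532 = $155,160.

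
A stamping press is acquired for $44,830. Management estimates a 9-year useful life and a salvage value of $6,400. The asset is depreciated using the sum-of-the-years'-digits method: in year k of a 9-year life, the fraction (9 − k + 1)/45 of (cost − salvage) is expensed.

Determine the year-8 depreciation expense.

Depreciable base = $44,830 − $6,400 = $38,430.
Sum of the years' digits = 9+8+7+6+5+4+3+2+1 = 45.
Year 1: $38,430 × 9/45 = $7,686. Book value $37,144.
Year 2: $38,430 × 8/45 = $6,832. Book value $30,312.
Year 3: $38,430 × 7/45 = $5,978. Book value $24,334.
Year 4: $38,430 × 6/45 = $5,124. Book value $19,210.
Year 5: $38,430 × 5/45 = $4,270. Book value $14,940.
Year 6: $38,430 × 4/45 = $3,416. Book value $11,524.
Year 7: $38,430 × 3/45 = $2,562. Book value $8,962.
Year 8: $38,430 × 2/45 = $1,708. Book value $7,254.

$1,708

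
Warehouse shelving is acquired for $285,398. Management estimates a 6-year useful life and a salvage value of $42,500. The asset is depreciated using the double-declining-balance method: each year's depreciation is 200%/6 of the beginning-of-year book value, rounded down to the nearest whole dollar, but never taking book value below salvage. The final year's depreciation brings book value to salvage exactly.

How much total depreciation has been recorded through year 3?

Depreciable base = $285,398 − $42,500 = $242,898.
Year 1: ⌊$285,398 × 200%/6⌋ = $95,132. Book value $190,266.
Year 2: ⌊$190,266 × 200%/6⌋ = $63,422. Book value $126,844.
Year 3: ⌊$126,844 × 200%/6⌋ = $42,281. Book value $84,563.
Accumulated through year 3 = $285,398 − $84,563 = $200,835.

$200,835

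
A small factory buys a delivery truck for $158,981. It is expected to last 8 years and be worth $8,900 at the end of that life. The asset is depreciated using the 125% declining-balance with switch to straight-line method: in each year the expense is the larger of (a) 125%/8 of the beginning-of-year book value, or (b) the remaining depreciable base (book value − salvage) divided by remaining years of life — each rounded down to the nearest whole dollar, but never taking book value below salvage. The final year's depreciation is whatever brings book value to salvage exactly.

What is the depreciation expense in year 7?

Depreciable base = $158,981 − $8,900 = $150,081.
Year 1: DB = ⌊$158,981 × 125%/8⌋ = $24,840; SL = ⌊$150,081/8⌋ = $18,760 → take DB $24,840. Book value $134,141.
Year 2: DB = ⌊$134,141 × 125%/8⌋ = $20,959; SL = ⌊$125,241/7⌋ = $17,891 → take DB $20,959. Book value $113,182.
Year 3: DB = ⌊$113,182 × 125%/8⌋ = $17,684; SL = ⌊$104,282/6⌋ = $17,380 → take DB $17,684. Book value $95,498.
Year 4: DB = ⌊$95,498 × 125%/8⌋ = $14,921; SL = ⌊$86,598/5⌋ = $17,319 → take SL $17,319. Book value $78,179.
Year 5: DB = ⌊$78,179 × 125%/8⌋ = $12,215; SL = ⌊$69,279/4⌋ = $17,319 → take SL $17,319. Book value $60,860.
Year 6: DB = ⌊$60,860 × 125%/8⌋ = $9,509; SL = ⌊$51,960/3⌋ = $17,320 → take SL $17,320. Book value $43,540.
Year 7: DB = ⌊$43,540 × 125%/8⌋ = $6,803; SL = ⌊$34,640/2⌋ = $17,320 → take SL $17,320. Book value $26,220.

$17,320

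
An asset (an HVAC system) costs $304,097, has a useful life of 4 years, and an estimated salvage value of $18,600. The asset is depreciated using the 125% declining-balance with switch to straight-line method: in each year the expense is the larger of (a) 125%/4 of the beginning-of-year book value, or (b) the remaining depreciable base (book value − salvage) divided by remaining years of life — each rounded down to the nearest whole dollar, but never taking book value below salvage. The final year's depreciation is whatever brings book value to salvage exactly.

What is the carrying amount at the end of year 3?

Depreciable base = $304,097 − $18,600 = $285,497.
Year 1: DB = ⌊$304,097 × 125%/4⌋ = $95,030; SL = ⌊$285,497/4⌋ = $71,374 → take DB $95,030. Book value $209,067.
Year 2: DB = ⌊$209,067 × 125%/4⌋ = $65,333; SL = ⌊$190,467/3⌋ = $63,489 → take DB $65,333. Book value $143,734.
Year 3: DB = ⌊$143,734 × 125%/4⌋ = $44,916; SL = ⌊$125,134/2⌋ = $62,567 → take SL $62,567. Book value $81,167.

$81,167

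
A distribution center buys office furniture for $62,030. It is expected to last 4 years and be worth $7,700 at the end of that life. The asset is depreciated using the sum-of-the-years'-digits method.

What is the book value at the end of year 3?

Depreciable base = $62,030 − $7,700 = $54,330.
Sum of the years' digits = 4+3+2+1 = 10.
Year 1: $54,330 × 4/10 = $21,732. Book value $40,298.
Year 2: $54,330 × 3/10 = $16,299. Book value $23,999.
Year 3: $54,330 × 2/10 = $10,866. Book value $13,133.

$13,133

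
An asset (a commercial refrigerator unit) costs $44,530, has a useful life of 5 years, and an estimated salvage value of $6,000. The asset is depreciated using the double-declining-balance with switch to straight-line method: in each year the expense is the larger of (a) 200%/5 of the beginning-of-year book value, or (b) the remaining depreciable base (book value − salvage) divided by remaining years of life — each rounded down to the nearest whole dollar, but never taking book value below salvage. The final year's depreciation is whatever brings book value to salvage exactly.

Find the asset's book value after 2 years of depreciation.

$16,031

Depreciable base = $44,530 − $6,000 = $38,530.
Year 1: DB = ⌊$44,530 × 200%/5⌋ = $17,812; SL = ⌊$38,530/5⌋ = $7,706 → take DB $17,812. Book value $26,718.
Year 2: DB = ⌊$26,718 × 200%/5⌋ = $10,687; SL = ⌊$20,718/4⌋ = $5,179 → take DB $10,687. Book value $16,031.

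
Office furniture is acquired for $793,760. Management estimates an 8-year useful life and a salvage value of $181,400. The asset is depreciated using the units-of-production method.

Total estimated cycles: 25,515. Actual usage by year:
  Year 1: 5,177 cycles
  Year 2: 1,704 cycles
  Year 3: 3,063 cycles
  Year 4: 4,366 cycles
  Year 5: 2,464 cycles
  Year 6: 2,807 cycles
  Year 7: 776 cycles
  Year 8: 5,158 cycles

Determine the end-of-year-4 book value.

$450,320

Depreciable base = $793,760 − $181,400 = $612,360.
Rate = $612,360 / 25,515 cycles = $24 per cycle.
Year 1: 5,177 × $24 = $124,248. Book value $669,512.
Year 2: 1,704 × $24 = $40,896. Book value $628,616.
Year 3: 3,063 × $24 = $73,512. Book value $555,104.
Year 4: 4,366 × $24 = $104,784. Book value $450,320.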